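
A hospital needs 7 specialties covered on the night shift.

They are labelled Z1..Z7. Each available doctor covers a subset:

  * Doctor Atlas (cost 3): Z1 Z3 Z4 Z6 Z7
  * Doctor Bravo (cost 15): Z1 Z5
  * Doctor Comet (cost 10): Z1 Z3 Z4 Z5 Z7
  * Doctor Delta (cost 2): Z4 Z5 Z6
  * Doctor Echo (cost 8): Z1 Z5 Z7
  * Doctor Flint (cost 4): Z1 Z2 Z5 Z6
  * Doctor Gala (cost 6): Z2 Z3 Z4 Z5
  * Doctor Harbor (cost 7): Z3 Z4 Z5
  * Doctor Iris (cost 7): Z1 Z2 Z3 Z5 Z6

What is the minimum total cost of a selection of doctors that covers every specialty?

Atlas, Flint together cover every specialty (Atlas ∪ Flint = {Z1, Z2, Z3, Z4, Z5, Z6, Z7}); total cost 3 + 4 = 7.
The greedy pick Atlas, Delta, Flint costs 9; no covering selection beats 7.

7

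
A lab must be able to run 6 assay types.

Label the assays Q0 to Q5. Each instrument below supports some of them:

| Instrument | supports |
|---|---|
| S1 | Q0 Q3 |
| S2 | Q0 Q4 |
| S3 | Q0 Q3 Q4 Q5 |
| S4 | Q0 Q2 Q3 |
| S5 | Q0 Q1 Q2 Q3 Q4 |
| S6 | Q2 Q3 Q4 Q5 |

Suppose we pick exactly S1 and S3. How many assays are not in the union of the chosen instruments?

Union of S1, S3 = {Q0, Q3, Q4, Q5}.
Not covered: Q1, Q2 — 2 assays.

2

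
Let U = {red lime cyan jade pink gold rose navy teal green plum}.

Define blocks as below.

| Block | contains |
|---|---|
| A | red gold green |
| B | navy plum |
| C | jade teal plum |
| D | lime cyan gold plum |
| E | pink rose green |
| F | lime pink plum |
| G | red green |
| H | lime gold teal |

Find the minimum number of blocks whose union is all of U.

Take {A, B, C, D, E}. Their union is {red, lime, cyan, jade, pink, gold, rose, navy, teal, green, plum}, which is all 11 elements.
No 4 of the 8 blocks cover everything (all 70 combinations miss at least one element), so 5 is optimal.

5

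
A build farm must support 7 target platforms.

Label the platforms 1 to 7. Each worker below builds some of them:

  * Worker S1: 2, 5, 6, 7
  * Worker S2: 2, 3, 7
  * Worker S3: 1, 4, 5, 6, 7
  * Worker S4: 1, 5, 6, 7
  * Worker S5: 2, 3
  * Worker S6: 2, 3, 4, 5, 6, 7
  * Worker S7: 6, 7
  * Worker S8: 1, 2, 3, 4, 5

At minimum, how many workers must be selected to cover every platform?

Take {S3, S5}. Their union is {1, 2, 3, 4, 5, 6, 7}, which is all 7 platforms.
No single worker has all 7 platforms (the largest, S6, has 6), so 2 is optimal.

2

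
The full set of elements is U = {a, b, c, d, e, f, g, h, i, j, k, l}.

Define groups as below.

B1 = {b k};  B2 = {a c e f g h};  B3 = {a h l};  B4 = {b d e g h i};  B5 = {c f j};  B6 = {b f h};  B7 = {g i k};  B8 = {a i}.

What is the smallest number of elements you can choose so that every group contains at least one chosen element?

T = {a, b, f, g} meets every group (each contains at least one member of T), and |T| = 4.
No choice of 3 elements meets every group, so 4 is the minimum.

4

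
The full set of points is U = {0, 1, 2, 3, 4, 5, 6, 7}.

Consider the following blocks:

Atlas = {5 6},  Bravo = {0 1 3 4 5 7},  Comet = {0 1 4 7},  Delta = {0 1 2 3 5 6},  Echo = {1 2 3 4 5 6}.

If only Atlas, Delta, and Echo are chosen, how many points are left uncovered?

Union of Atlas, Delta, Echo = {0, 1, 2, 3, 4, 5, 6}.
Not covered: 7 — 1 point.

1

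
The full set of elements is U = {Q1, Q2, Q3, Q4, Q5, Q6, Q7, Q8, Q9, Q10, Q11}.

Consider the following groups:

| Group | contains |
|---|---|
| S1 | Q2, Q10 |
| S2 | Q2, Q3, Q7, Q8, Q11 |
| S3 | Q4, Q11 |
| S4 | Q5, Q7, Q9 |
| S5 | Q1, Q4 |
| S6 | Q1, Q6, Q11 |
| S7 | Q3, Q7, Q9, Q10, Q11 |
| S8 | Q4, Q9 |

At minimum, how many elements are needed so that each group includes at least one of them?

The 4 elements {Q4, Q6, Q7, Q10} hit every group.
No choice of 3 elements meets every group, so 4 is the minimum.

4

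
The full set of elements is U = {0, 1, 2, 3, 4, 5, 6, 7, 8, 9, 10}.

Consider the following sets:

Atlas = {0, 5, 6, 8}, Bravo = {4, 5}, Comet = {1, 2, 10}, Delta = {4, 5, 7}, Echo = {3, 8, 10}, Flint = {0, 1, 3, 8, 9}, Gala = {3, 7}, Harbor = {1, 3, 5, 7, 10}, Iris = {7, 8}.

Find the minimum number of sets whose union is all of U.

Atlas and Comet and Delta and Flint together: Atlas ∪ Comet ∪ Delta ∪ Flint = {0, 1, 2, 3, 4, 5, 6, 7, 8, 9, 10} — every element is covered.
No 3 of the 9 sets cover everything (all 84 combinations miss at least one element), so 4 is optimal.

4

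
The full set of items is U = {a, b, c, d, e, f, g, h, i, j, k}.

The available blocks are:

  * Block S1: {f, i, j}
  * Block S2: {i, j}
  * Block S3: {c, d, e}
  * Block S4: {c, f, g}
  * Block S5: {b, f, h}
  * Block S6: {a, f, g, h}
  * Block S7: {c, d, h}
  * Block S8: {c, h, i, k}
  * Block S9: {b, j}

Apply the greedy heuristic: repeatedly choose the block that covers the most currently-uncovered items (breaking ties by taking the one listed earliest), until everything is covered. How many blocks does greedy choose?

5

Greedy: pick S6 (covers 4 new) → pick S3 (covers 3 new) → pick S1 (covers 2 new) → pick S5 (covers 1 new) → pick S8 (covers 1 new). Total picks: 5.
(The true minimum cover uses only 4 blocks, so greedy is not optimal here.)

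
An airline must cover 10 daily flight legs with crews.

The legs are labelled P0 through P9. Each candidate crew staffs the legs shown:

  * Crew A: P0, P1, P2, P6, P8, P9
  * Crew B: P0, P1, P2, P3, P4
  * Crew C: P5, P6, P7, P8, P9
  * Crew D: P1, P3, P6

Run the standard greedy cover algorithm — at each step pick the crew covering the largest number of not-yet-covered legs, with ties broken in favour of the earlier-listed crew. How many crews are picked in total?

3

Greedy: pick A (covers 6 new) → pick B (covers 2 new) → pick C (covers 2 new). Total picks: 3.
(The true minimum cover uses only 2 crews, so greedy is not optimal here.)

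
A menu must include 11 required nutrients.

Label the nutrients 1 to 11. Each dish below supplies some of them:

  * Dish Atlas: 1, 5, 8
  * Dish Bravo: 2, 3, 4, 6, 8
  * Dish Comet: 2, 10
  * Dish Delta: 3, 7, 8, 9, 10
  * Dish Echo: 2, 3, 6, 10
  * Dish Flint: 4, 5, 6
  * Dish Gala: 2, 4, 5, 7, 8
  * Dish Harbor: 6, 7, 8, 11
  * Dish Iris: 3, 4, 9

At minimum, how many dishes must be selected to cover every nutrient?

Take {Atlas, Bravo, Delta, Harbor}. Their union is {1, 2, 3, 4, 5, 6, 7, 8, 9, 10, 11}, which is all 11 nutrients.
Only Harbor contains 11, so Harbor is forced; the remaining 7 nutrients need at least 3 more dishes (each remaining dish adds at most 3) — so at least 4 dishes are needed, and 4 is optimal.

4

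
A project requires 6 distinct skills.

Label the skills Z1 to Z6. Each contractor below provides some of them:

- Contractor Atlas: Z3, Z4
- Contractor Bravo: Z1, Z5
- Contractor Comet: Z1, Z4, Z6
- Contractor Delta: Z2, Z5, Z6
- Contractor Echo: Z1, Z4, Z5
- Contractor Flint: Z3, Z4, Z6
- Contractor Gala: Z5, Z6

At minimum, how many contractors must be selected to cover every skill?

3

Take {Delta, Echo, Flint}. Their union is {Z1, Z2, Z3, Z4, Z5, Z6}, which is all 6 skills.
Only Delta contains Z2, so Delta is forced; the remaining 3 skills need at least 2 more contractors (each remaining contractor adds at most 2) — so at least 3 contractors are needed, and 3 is optimal.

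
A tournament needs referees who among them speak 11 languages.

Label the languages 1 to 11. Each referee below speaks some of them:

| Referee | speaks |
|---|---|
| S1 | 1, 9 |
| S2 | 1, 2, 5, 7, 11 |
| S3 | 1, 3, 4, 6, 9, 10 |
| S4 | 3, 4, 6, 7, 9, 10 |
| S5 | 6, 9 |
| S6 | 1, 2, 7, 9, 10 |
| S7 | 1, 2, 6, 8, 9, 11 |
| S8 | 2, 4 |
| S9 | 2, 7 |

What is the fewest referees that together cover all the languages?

Take {S2, S4, S7}. Their union is {1, 2, 3, 4, 5, 6, 7, 8, 9, 10, 11}, which is all 11 languages.
Only S2 contains 5, so S2 is forced; the remaining 6 languages need at least 2 more referees (each remaining referee adds at most 5) — so at least 3 referees are needed, and 3 is optimal.

3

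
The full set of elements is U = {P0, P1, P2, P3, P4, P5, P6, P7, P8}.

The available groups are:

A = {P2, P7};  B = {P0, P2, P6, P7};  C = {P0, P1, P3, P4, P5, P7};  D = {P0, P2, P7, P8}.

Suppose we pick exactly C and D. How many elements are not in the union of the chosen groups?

Union of C, D = {P0, P1, P2, P3, P4, P5, P7, P8}.
Not covered: P6 — 1 element.

1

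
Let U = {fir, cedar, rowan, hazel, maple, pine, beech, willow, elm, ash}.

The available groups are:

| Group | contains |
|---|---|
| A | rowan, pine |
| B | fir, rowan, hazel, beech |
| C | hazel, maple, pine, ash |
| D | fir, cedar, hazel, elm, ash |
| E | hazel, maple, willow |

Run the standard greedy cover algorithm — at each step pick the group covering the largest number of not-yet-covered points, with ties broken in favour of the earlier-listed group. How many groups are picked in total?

Greedy: pick D (covers 5 new) → pick A (covers 2 new) → pick E (covers 2 new) → pick B (covers 1 new). Total picks: 4.

4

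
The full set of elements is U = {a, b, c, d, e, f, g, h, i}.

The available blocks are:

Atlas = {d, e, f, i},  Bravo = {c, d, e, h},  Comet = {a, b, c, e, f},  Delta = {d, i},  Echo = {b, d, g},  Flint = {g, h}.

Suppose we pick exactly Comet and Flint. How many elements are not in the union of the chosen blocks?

2

Union of Comet, Flint = {a, b, c, e, f, g, h}.
Not covered: d, i — 2 elements.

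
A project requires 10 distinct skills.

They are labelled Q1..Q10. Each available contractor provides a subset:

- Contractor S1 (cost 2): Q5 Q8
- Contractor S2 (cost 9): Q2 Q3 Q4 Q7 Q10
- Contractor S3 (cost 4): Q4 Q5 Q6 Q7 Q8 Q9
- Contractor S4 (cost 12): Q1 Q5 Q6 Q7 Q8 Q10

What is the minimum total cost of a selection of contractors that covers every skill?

S2, S3, S4 together cover every skill (S2 ∪ S3 ∪ S4 = {Q1, Q2, Q3, Q4, Q5, Q6, Q7, Q8, Q9, Q10}); total cost 9 + 4 + 12 = 25.
No covering selection has total cost below 25.

25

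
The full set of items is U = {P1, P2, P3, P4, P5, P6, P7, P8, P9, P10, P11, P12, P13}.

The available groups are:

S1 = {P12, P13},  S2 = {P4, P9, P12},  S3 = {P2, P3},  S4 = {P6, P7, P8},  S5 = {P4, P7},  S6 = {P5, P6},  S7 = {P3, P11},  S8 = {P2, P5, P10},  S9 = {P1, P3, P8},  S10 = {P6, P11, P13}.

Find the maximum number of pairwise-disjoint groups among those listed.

4

S1, S3, S5, S6 are pairwise disjoint (S1={P12,P13}; S3={P2,P3}; S5={P4,P7}; S6={P5,P6}).
Every remaining group overlaps one of these, and no 5 of the listed groups are pairwise disjoint, so 4 is the maximum.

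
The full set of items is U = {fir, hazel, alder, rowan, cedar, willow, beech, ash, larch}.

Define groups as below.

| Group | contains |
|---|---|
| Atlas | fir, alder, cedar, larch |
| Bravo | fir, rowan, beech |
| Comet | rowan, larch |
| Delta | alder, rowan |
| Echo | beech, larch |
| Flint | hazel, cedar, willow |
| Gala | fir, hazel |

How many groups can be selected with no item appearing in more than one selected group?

3

Delta, Echo, Flint are pairwise disjoint (Delta={alder,rowan}; Echo={beech,larch}; Flint={hazel,cedar,willow}).
Every remaining group overlaps one of these, and no 4 of the listed groups are pairwise disjoint, so 3 is the maximum.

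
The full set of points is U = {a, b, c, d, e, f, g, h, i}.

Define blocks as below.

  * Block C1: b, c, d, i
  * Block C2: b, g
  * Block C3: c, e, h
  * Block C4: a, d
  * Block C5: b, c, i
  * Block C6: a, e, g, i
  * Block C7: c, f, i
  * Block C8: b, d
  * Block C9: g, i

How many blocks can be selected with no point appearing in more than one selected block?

C2, C4, C7 are pairwise disjoint (C2={b,g}; C4={a,d}; C7={c,f,i}).
Every remaining block overlaps one of these, and no 4 of the listed blocks are pairwise disjoint, so 3 is the maximum.

3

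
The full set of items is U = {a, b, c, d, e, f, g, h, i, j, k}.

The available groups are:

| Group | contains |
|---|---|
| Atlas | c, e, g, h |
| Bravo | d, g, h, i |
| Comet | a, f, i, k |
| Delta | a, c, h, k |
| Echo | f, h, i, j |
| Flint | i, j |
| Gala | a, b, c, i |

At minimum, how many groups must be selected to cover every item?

5

Take {Atlas, Bravo, Comet, Flint, Gala}. Their union is {a, b, c, d, e, f, g, h, i, j, k}, which is all 11 items.
No 4 of the 7 groups cover everything (all 35 combinations miss at least one item), so 5 is optimal.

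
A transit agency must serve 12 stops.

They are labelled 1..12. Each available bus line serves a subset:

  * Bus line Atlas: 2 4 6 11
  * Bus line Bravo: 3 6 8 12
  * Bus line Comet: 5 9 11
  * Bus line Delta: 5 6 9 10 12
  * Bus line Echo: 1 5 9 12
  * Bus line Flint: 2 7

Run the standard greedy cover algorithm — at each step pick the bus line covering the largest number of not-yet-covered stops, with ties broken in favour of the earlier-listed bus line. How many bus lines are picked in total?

5

Greedy: pick Delta (covers 5 new) → pick Atlas (covers 3 new) → pick Bravo (covers 2 new) → pick Echo (covers 1 new) → pick Flint (covers 1 new). Total picks: 5.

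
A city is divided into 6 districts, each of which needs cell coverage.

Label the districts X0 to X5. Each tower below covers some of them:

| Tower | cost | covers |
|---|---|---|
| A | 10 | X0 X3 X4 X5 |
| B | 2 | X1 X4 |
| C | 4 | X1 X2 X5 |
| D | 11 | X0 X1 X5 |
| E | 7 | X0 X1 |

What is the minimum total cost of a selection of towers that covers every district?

14

A, C together cover every district (A ∪ C = {X0, X1, X2, X3, X4, X5}); total cost 10 + 4 = 14.
The greedy pick B, C, A costs 16; no covering selection beats 14.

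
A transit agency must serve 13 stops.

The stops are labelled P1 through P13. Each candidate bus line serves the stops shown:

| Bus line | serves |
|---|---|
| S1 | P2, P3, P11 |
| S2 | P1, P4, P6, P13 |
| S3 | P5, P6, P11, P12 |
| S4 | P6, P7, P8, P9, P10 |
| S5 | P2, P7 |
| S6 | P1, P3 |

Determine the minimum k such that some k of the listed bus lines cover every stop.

4

Take {S1, S2, S3, S4}. Their union is {P1, P2, P3, P4, P5, P6, P7, P8, P9, P10, P11, P12, P13}, which is all 13 stops.
Only S2 contains P4, so S2 is forced; the remaining 9 stops need at least 3 more bus lines (each remaining bus line adds at most 4) — so at least 4 bus lines are needed, and 4 is optimal.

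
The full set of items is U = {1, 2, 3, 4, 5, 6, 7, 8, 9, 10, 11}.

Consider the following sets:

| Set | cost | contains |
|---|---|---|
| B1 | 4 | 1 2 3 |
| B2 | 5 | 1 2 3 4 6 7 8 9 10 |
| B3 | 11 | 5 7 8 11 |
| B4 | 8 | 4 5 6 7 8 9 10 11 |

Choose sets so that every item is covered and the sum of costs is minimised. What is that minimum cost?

B1, B4 together cover every item (B1 ∪ B4 = {1, 2, 3, 4, 5, 6, 7, 8, 9, 10, 11}); total cost 4 + 8 = 12.
The greedy pick B2, B4 costs 13; no covering selection beats 12.

12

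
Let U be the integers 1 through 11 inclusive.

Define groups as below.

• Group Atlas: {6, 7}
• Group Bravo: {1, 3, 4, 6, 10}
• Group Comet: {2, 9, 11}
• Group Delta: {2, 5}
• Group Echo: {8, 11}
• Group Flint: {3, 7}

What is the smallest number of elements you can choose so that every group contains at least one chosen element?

H = {2, 4, 7, 11} meets every group (each contains at least one member of H), and |H| = 4.
No choice of 3 elements meets every group, so 4 is the minimum.

4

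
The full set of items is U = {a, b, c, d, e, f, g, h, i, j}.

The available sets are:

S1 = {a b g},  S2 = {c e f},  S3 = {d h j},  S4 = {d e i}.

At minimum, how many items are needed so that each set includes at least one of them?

T = {b, d, e} meets every set (each contains at least one member of T), and |T| = 3.
The sets S1, S2, S3 are pairwise disjoint, so any hitting set needs a separate item for each — at least 3. Hence 3 is optimal.

3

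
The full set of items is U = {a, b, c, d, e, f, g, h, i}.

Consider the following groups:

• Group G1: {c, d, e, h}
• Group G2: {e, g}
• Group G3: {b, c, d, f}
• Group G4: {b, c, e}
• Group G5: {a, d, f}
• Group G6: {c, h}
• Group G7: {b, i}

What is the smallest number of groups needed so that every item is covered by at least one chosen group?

G1 and G2 and G5 and G7 together: G1 ∪ G2 ∪ G5 ∪ G7 = {a, b, c, d, e, f, g, h, i} — every item is covered.
No 3 of the 7 groups cover everything (all 35 combinations miss at least one item), so 4 is optimal.

4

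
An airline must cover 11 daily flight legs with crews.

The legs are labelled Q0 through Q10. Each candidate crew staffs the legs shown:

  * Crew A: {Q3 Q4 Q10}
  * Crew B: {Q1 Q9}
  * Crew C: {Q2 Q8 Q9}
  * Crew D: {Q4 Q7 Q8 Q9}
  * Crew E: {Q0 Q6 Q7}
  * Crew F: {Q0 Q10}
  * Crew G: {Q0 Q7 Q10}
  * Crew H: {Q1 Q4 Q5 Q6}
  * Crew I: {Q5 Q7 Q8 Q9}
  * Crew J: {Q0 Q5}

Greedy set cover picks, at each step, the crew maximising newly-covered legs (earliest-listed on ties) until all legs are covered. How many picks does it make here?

5

Greedy: pick D (covers 4 new) → pick H (covers 3 new) → pick A (covers 2 new) → pick C (covers 1 new) → pick E (covers 1 new). Total picks: 5.
(The true minimum cover uses only 4 crews, so greedy is not optimal here.)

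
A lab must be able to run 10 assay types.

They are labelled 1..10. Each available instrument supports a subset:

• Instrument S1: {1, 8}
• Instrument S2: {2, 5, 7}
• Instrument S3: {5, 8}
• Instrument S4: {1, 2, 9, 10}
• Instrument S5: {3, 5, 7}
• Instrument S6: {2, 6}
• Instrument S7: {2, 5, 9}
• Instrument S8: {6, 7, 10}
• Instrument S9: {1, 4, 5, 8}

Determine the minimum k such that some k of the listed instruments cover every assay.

4

S4 and S5 and S6 and S9 together: S4 ∪ S5 ∪ S6 ∪ S9 = {1, 2, 3, 4, 5, 6, 7, 8, 9, 10} — every assay is covered.
No 3 of the 9 instruments cover everything (all 84 combinations miss at least one assay), so 4 is optimal.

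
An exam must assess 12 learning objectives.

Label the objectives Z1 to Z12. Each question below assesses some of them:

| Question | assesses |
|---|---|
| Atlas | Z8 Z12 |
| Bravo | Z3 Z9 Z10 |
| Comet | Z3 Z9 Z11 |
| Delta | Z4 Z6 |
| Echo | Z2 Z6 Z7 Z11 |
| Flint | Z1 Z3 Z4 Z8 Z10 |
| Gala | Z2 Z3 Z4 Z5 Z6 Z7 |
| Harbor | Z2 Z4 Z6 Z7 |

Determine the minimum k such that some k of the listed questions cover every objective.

4

Take {Atlas, Comet, Flint, Gala}. Their union is {Z1, Z2, Z3, Z4, Z5, Z6, Z7, Z8, Z9, Z10, Z11, Z12}, which is all 12 objectives.
No 3 of the 8 questions cover everything (all 56 combinations miss at least one objective), so 4 is optimal.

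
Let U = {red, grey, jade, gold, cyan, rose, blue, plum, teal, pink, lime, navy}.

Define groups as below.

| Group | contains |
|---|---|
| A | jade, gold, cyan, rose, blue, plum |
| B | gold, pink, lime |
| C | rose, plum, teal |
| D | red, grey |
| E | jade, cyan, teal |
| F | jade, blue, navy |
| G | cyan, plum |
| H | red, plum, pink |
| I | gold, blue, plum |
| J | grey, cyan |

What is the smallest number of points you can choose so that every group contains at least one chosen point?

4

Take T = {grey, jade, plum, pink}. Each listed group contains at least one of these, so T is a hitting set of size 4.
The groups B, C, D, F are pairwise disjoint, so any hitting set needs a separate point for each — at least 4. Hence 4 is optimal.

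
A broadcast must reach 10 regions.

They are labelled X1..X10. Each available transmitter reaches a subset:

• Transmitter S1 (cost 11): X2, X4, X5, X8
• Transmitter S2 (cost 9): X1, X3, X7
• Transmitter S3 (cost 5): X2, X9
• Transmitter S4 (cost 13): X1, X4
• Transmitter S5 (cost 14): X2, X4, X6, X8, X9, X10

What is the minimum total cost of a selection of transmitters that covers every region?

S1, S2, S5 together cover every region (S1 ∪ S2 ∪ S5 = {X1, X2, X3, X4, X5, X6, X7, X8, X9, X10}); total cost 11 + 9 + 14 = 34.
No covering selection has total cost below 34.

34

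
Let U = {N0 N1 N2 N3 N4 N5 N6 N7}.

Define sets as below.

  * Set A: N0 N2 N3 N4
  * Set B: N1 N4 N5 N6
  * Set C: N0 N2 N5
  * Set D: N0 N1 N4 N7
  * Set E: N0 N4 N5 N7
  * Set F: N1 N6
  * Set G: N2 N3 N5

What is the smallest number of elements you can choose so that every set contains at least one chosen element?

Take H = {N4, N5, N6}. Each listed set contains at least one of these, so H is a hitting set of size 3.
No choice of 2 elements meets every set, so 3 is the minimum.

3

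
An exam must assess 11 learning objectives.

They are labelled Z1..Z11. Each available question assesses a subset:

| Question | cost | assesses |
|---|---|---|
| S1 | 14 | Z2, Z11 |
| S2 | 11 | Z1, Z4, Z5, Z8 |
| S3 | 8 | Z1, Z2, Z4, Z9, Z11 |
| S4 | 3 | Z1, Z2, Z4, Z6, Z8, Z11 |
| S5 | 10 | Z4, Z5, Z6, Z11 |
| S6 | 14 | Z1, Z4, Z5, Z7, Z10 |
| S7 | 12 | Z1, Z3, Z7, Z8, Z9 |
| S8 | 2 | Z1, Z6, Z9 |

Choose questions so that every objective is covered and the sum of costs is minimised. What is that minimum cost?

29

S4, S6, S7 together cover every objective (S4 ∪ S6 ∪ S7 = {Z1, Z2, Z3, Z4, Z5, Z6, Z7, Z8, Z9, Z10, Z11}); total cost 3 + 14 + 12 = 29.
The greedy pick S4, S8, S6, S7 costs 31; no covering selection beats 29.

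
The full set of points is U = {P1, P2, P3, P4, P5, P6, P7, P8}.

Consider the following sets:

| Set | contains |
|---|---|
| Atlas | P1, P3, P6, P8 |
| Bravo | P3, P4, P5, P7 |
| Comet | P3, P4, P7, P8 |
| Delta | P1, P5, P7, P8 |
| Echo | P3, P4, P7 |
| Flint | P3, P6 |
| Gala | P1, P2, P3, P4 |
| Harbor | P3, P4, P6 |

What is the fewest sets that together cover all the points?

Take {Delta, Flint, Gala}. Their union is {P1, P2, P3, P4, P5, P6, P7, P8}, which is all 8 points.
Only Gala contains P2, so Gala is forced; the remaining 4 points need at least 2 more sets (each remaining set adds at most 3) — so at least 3 sets are needed, and 3 is optimal.

3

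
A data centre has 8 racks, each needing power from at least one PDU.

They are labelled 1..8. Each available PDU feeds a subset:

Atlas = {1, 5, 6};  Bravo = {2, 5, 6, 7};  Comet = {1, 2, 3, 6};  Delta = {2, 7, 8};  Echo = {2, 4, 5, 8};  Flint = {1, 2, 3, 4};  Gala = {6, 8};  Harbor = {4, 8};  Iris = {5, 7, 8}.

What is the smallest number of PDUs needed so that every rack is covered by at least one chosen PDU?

3

Bravo and Comet and Echo together: Bravo ∪ Comet ∪ Echo = {1, 2, 3, 4, 5, 6, 7, 8} — every rack is covered.
No 2 of the 9 PDUs cover everything (all 36 combinations miss at least one rack), so 3 is optimal.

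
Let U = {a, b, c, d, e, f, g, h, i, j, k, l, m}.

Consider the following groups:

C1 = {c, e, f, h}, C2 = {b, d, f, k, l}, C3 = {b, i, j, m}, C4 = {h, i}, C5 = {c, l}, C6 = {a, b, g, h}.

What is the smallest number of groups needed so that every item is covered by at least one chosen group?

C1, C2, C3, and C6 cover everything between them: the union {a, b, c, d, e, f, g, h, i, j, k, l, m} is all of U.
Only C6 contains a, so C6 is forced; the remaining 9 items need at least 3 more groups (each remaining group adds at most 4) — so at least 4 groups are needed, and 4 is optimal.

4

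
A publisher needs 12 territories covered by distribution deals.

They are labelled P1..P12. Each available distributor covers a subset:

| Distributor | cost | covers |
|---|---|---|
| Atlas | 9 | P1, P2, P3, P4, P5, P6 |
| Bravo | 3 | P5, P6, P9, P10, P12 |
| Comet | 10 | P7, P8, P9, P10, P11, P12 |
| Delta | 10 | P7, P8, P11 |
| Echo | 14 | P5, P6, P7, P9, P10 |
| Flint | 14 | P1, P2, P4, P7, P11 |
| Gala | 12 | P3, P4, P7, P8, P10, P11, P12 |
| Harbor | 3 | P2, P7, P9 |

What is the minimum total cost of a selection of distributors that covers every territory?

19

Atlas, Comet together cover every territory (Atlas ∪ Comet = {P1, P2, P3, P4, P5, P6, P7, P8, P9, P10, P11, P12}); total cost 9 + 10 = 19.
The greedy pick Bravo, Harbor, Atlas, Comet costs 25; no covering selection beats 19.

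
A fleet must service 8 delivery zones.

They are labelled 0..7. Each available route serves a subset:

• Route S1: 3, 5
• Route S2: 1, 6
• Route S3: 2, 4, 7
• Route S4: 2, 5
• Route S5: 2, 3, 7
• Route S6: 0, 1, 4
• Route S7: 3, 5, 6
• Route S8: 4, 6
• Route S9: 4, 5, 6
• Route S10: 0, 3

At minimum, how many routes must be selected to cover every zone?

Take {S5, S6, S9}. Their union is {0, 1, 2, 3, 4, 5, 6, 7}, which is all 8 zones.
Each route has at most 3 zones, and 2·3 = 6 < 8 — so at least 3 routes are needed, and 3 is optimal.

3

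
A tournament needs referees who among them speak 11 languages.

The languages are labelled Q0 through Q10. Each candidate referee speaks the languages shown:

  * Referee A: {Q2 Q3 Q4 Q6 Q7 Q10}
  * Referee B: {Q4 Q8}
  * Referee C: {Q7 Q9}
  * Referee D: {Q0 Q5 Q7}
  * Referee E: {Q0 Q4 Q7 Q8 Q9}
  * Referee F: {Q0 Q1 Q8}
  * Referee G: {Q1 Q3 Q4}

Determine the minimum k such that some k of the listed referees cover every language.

Take {A, D, E, G}. Their union is {Q0, Q1, Q2, Q3, Q4, Q5, Q6, Q7, Q8, Q9, Q10}, which is all 11 languages.
No 3 of the 7 referees cover everything (all 35 combinations miss at least one language), so 4 is optimal.

4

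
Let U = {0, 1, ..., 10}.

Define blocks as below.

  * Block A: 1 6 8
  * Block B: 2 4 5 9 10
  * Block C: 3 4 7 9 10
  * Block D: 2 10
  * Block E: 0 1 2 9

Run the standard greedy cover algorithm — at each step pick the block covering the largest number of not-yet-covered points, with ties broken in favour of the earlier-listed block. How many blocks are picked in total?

4

Greedy: pick B (covers 5 new) → pick A (covers 3 new) → pick C (covers 2 new) → pick E (covers 1 new). Total picks: 4.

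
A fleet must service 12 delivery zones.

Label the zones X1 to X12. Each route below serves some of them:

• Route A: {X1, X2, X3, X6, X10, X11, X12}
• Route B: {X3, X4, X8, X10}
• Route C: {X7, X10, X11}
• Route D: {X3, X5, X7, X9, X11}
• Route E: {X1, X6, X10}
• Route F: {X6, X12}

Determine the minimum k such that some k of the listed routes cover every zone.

A and B and D together: A ∪ B ∪ D = {X1, X2, X3, X4, X5, X6, X7, X8, X9, X10, X11, X12} — every zone is covered.
Only A contains X2, so A is forced; the remaining 5 zones need at least 2 more routes (each remaining route adds at most 3) — so at least 3 routes are needed, and 3 is optimal.

3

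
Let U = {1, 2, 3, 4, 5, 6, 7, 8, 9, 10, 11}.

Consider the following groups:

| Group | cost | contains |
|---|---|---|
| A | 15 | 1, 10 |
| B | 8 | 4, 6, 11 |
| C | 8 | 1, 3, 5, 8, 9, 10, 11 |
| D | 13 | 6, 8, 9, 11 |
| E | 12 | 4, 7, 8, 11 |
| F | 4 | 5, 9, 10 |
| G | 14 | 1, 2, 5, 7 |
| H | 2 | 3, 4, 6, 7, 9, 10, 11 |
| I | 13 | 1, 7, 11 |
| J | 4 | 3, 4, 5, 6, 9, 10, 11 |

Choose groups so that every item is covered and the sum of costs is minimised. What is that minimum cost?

C, G, H together cover every item (C ∪ G ∪ H = {1, 2, 3, 4, 5, 6, 7, 8, 9, 10, 11}); total cost 8 + 14 + 2 = 24.
No covering selection has total cost below 24.

24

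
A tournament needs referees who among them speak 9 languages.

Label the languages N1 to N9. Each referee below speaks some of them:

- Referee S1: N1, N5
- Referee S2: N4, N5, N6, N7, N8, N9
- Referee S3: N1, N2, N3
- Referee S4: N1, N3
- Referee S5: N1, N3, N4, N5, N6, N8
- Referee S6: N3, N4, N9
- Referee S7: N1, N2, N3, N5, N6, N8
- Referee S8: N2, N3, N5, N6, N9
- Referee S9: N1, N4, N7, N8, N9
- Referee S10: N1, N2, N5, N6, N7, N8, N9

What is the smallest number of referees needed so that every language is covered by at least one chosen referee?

2

S6 and S10 together: S6 ∪ S10 = {N1, N2, N3, N4, N5, N6, N7, N8, N9} — every language is covered.
No single referee has all 9 languages (the largest, S10, has 7), so 2 is optimal.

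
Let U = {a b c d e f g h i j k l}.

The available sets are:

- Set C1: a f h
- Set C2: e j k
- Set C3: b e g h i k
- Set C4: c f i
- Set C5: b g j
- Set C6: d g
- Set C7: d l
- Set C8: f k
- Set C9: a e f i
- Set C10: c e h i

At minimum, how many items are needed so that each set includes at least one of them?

The 4 items {d, f, h, j} hit every set.
The sets C5, C7, C8, C10 are pairwise disjoint, so any hitting set needs a separate item for each — at least 4. Hence 4 is optimal.

4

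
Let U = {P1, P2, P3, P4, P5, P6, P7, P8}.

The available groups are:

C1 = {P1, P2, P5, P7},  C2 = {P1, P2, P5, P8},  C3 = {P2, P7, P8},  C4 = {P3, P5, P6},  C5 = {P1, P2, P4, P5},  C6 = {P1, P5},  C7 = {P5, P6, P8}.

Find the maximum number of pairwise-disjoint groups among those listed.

C3, C6 are pairwise disjoint (C3={P2,P7,P8}; C6={P1,P5}).
Every remaining group overlaps one of these, and no 3 of the listed groups are pairwise disjoint, so 2 is the maximum.

2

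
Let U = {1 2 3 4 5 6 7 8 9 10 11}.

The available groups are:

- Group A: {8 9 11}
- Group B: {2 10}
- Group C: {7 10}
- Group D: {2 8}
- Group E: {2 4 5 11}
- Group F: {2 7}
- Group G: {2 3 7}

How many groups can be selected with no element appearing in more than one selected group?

C, D are pairwise disjoint (C={7,10}; D={2,8}).
Every remaining group overlaps one of these, and no 3 of the listed groups are pairwise disjoint, so 2 is the maximum.

2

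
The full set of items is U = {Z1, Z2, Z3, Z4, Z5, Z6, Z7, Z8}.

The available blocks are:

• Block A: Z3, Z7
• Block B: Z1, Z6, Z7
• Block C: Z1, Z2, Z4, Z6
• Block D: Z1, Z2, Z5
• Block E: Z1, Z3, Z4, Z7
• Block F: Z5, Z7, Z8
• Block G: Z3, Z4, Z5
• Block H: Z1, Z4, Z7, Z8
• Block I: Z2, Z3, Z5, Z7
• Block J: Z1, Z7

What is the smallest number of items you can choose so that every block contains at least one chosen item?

3

T = {Z5, Z6, Z7} meets every block (each contains at least one member of T), and |T| = 3.
No choice of 2 items meets every block, so 3 is the minimum.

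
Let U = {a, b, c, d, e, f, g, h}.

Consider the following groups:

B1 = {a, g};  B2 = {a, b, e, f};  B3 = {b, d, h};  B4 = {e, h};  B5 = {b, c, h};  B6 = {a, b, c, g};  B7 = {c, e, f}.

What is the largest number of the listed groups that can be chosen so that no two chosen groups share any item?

3

B1, B3, B7 are pairwise disjoint (B1={a,g}; B3={b,d,h}; B7={c,e,f}).
Every remaining group overlaps one of these, and no 4 of the listed groups are pairwise disjoint, so 3 is the maximum.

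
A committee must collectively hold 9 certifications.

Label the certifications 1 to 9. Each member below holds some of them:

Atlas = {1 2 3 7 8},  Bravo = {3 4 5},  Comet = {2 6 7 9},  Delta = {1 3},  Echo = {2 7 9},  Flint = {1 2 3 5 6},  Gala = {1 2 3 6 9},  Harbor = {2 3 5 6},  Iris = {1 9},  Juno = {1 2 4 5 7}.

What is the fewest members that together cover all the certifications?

3

Take {Atlas, Comet, Juno}. Their union is {1, 2, 3, 4, 5, 6, 7, 8, 9}, which is all 9 certifications.
Only Atlas contains 8, so Atlas is forced; the remaining 4 certifications need at least 2 more members (each remaining member adds at most 2) — so at least 3 members are needed, and 3 is optimal.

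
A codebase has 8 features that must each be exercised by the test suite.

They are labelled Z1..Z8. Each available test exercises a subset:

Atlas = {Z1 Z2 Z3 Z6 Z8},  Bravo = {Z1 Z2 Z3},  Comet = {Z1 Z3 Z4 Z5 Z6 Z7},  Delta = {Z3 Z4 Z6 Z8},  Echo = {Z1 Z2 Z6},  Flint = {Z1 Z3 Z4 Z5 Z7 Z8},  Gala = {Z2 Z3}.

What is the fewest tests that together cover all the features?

2

Echo and Flint together: Echo ∪ Flint = {Z1, Z2, Z3, Z4, Z5, Z6, Z7, Z8} — every feature is covered.
No single test has all 8 features (the largest, Comet, has 6), so 2 is optimal.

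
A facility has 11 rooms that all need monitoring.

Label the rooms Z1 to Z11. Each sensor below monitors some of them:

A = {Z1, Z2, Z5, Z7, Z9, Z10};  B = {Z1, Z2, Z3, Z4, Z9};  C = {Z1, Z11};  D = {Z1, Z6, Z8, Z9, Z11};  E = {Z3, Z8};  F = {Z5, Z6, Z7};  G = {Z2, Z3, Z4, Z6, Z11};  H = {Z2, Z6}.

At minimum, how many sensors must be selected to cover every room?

3

Take {A, E, G}. Their union is {Z1, Z2, Z3, Z4, Z5, Z6, Z7, Z8, Z9, Z10, Z11}, which is all 11 rooms.
Only A contains Z10, so A is forced; the remaining 5 rooms need at least 2 more sensors (each remaining sensor adds at most 4) — so at least 3 sensors are needed, and 3 is optimal.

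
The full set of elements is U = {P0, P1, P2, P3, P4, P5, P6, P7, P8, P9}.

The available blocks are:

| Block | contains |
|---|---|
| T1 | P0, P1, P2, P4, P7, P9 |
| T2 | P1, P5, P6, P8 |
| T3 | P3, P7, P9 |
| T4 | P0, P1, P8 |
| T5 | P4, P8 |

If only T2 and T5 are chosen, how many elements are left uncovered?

5

Union of T2, T5 = {P1, P4, P5, P6, P8}.
Not covered: P0, P2, P3, P7, P9 — 5 elements.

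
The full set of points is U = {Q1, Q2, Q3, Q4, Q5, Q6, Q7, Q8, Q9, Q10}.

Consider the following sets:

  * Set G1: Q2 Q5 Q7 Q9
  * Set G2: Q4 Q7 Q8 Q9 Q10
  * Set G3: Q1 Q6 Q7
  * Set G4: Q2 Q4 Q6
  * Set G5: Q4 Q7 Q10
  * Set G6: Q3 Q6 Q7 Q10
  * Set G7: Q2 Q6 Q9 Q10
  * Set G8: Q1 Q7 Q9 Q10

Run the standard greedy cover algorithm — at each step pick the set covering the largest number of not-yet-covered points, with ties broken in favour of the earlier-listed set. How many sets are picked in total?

Greedy: pick G2 (covers 5 new) → pick G1 (covers 2 new) → pick G3 (covers 2 new) → pick G6 (covers 1 new). Total picks: 4.

4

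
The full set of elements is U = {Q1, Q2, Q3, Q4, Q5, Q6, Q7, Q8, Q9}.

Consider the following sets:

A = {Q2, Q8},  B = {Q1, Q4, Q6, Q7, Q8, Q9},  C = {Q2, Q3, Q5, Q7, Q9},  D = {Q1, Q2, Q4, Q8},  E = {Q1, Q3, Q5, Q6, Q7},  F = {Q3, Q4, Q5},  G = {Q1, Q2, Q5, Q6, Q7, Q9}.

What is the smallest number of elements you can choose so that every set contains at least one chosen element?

The 2 elements {Q5, Q8} hit every set.
The sets A, F are pairwise disjoint, so any hitting set needs a separate element for each — at least 2. Hence 2 is optimal.

2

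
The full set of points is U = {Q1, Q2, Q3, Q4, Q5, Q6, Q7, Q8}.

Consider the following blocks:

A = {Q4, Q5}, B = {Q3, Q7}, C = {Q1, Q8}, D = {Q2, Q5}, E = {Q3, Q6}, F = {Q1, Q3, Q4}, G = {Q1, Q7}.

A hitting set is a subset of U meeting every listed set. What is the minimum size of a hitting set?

3

The 3 points {Q1, Q3, Q5} hit every block.
The blocks B, C, D are pairwise disjoint, so any hitting set needs a separate point for each — at least 3. Hence 3 is optimal.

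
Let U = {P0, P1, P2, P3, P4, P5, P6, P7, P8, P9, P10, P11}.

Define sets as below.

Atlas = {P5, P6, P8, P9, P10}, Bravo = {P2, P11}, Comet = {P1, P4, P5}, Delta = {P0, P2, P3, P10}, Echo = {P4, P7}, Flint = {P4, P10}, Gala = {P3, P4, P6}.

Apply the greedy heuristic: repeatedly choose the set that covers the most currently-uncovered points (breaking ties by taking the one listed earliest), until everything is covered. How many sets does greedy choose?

Greedy: pick Atlas (covers 5 new) → pick Delta (covers 3 new) → pick Comet (covers 2 new) → pick Bravo (covers 1 new) → pick Echo (covers 1 new). Total picks: 5.

5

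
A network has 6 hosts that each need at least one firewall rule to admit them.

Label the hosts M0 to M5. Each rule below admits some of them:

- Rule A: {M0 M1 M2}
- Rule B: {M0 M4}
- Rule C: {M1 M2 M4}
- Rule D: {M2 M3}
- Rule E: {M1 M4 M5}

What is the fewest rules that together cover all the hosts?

3

B and D and E together: B ∪ D ∪ E = {M0, M1, M2, M3, M4, M5} — every host is covered.
Only D contains M3, so D is forced; the remaining 4 hosts need at least 2 more rules (each remaining rule adds at most 3) — so at least 3 rules are needed, and 3 is optimal.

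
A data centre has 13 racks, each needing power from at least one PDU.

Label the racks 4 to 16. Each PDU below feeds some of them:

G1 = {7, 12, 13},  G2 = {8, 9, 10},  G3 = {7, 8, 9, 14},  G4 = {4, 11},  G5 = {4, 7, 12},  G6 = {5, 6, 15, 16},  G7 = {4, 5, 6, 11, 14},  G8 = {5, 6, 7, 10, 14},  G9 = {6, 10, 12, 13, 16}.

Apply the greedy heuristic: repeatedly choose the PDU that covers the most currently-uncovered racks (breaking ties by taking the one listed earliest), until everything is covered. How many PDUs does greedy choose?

Greedy: pick G7 (covers 5 new) → pick G9 (covers 4 new) → pick G3 (covers 3 new) → pick G6 (covers 1 new). Total picks: 4.

4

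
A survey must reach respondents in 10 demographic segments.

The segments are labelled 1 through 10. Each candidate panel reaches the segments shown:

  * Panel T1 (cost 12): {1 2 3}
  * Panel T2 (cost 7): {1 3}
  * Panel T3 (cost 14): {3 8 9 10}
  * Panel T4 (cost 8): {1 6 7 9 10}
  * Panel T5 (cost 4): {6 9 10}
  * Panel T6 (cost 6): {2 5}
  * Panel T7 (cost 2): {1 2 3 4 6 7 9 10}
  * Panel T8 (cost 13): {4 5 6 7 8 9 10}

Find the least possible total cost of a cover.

15

T7, T8 together cover every segment (T7 ∪ T8 = {1, 2, 3, 4, 5, 6, 7, 8, 9, 10}); total cost 2 + 13 = 15.
The greedy pick T7, T6, T8 costs 21; no covering selection beats 15.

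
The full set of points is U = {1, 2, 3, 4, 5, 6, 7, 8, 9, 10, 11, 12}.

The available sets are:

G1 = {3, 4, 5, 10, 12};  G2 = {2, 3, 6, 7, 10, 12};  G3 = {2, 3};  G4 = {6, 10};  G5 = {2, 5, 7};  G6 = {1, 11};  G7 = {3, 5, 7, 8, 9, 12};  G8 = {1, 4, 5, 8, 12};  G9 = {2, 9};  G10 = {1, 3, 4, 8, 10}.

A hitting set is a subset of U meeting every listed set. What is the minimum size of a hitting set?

4

H = {1, 2, 8, 10} meets every set (each contains at least one member of H), and |H| = 4.
No choice of 3 points meets every set, so 4 is the minimum.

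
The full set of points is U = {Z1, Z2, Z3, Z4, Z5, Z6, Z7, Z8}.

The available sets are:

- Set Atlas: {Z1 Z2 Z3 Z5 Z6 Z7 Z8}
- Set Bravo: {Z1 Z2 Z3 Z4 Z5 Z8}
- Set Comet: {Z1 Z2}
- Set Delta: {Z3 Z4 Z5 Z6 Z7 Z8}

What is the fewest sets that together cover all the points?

Comet and Delta cover everything between them: the union {Z1, Z2, Z3, Z4, Z5, Z6, Z7, Z8} is all of U.
No single set has all 8 points (the largest, Atlas, has 7), so 2 is optimal.

2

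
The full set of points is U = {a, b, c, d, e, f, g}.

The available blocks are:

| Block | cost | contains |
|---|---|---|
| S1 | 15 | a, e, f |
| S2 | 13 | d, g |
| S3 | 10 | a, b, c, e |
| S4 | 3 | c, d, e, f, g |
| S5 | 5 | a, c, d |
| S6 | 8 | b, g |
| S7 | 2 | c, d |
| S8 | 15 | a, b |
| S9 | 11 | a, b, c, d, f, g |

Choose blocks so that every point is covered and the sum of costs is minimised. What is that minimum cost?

S3, S4 together cover every point (S3 ∪ S4 = {a, b, c, d, e, f, g}); total cost 10 + 3 = 13.
No covering selection has total cost below 13.

13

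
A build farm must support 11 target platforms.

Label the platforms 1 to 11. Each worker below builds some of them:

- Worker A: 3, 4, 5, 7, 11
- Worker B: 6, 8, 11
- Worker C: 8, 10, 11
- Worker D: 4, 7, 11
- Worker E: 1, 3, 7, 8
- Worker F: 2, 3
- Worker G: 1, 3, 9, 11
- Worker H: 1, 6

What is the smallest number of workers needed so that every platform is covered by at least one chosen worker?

5

Take {A, C, F, G, H}. Their union is {1, 2, 3, 4, 5, 6, 7, 8, 9, 10, 11}, which is all 11 platforms.
No 4 of the 8 workers cover everything (all 70 combinations miss at least one platform), so 5 is optimal.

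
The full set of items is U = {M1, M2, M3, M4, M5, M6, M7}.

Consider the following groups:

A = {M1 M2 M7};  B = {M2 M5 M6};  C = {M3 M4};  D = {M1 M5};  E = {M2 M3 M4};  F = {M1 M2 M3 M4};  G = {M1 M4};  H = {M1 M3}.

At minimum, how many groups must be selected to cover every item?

3

Take {A, B, C}. Their union is {M1, M2, M3, M4, M5, M6, M7}, which is all 7 items.
Only B contains M6, so B is forced; the remaining 4 items need at least 2 more groups (each remaining group adds at most 3) — so at least 3 groups are needed, and 3 is optimal.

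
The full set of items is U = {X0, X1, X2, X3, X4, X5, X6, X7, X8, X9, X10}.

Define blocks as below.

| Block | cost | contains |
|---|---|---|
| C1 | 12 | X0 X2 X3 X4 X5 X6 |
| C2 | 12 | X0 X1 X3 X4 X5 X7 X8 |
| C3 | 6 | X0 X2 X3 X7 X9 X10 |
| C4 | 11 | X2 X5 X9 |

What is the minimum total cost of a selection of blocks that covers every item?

30

C1, C2, C3 together cover every item (C1 ∪ C2 ∪ C3 = {X0, X1, X2, X3, X4, X5, X6, X7, X8, X9, X10}); total cost 12 + 12 + 6 = 30.
No covering selection has total cost below 30.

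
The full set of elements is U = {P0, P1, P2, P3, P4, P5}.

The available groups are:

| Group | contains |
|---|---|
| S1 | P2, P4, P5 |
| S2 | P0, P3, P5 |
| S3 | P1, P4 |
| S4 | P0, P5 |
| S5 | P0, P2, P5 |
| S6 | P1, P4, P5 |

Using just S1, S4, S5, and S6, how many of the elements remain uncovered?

1

Union of S1, S4, S5, S6 = {P0, P1, P2, P4, P5}.
Not covered: P3 — 1 element.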